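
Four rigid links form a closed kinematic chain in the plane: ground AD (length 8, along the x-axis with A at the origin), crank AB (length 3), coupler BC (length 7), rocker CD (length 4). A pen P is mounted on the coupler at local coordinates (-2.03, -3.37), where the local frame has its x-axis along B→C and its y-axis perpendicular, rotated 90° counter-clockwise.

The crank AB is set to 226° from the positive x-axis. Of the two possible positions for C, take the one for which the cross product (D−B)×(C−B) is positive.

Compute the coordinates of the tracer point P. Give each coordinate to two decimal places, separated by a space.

A=(0,0), D=(8.00,0)
B = A + 3.00·(cos226°, sin226°) = (-2.0840, -2.1580)
|BD| = 10.3123
circle(B,7.00) ∩ circle(D,4.00): a=6.7562, h=1.8314
  candidates: C₊=(4.1394,1.0467) cross=18.886; C₋=(4.9059,-2.5350) cross=-18.886
  mode + wants cross > 0 → take C=(4.1394,1.0467) (cross=18.886)
ex = (C−B)/|BC| = (0.8890,0.4578); ey = (-0.4578,0.8890)
P = B + -2.03·ex + -3.37·ey = (-2.3459,-6.0835)

-2.35 -6.08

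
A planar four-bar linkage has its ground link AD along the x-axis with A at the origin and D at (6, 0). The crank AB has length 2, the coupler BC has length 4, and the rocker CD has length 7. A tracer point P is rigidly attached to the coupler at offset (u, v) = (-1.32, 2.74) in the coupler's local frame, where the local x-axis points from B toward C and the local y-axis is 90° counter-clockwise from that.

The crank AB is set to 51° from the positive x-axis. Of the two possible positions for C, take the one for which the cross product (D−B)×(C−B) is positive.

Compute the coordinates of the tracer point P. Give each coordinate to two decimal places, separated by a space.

-1.61 0.55

A=(0,0), D=(6.00,0)
B = A + 2.00·(cos51°, sin51°) = (1.2586, 1.5543)
|BD| = 4.9896
circle(B,4.00) ∩ circle(D,7.00): a=-0.8121, h=3.9167
  candidates: C₊=(1.7071,5.5291) cross=19.543; C₋=(-0.7331,-1.9146) cross=-19.543
  mode + wants cross > 0 → take C=(1.7071,5.5291) (cross=19.543)
ex = (C−B)/|BC| = (0.1121,0.9937); ey = (-0.9937,0.1121)
P = B + -1.32·ex + 2.74·ey = (-1.6121,0.5498)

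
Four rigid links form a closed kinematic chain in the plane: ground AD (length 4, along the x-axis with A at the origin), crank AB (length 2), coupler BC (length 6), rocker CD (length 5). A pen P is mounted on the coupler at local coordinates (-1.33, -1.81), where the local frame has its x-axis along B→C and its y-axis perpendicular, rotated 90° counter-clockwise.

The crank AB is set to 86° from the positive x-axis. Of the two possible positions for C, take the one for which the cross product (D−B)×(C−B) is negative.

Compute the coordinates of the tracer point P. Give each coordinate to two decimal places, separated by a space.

-1.83 3.07

A=(0,0), D=(4.00,0)
B = A + 2.00·(cos86°, sin86°) = (0.1395, 1.9951)
|BD| = 4.3456
circle(B,6.00) ∩ circle(D,5.00): a=3.4384, h=4.9170
  candidates: C₊=(5.4516,4.7846) cross=21.367; C₋=(0.9366,-3.9517) cross=-21.367
  mode - wants cross < 0 → take C=(0.9366,-3.9517) (cross=-21.367)
ex = (C−B)/|BC| = (0.1329,-0.9911); ey = (0.9911,0.1329)
P = B + -1.33·ex + -1.81·ey = (-1.8311,3.0729)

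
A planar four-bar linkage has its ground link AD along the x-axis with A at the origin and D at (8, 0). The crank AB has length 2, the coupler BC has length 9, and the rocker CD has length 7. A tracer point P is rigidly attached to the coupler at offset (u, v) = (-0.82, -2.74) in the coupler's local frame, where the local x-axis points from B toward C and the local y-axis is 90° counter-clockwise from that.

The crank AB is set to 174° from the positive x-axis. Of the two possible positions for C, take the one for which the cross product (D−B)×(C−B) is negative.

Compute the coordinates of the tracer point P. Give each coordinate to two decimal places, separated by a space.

A=(0,0), D=(8.00,0)
B = A + 2.00·(cos174°, sin174°) = (-1.9890, 0.2091)
|BD| = 9.9912
circle(B,9.00) ∩ circle(D,7.00): a=6.5970, h=6.1220
  candidates: C₊=(4.7346,6.1917) cross=61.167; C₋=(4.4784,-6.0497) cross=-61.167
  mode - wants cross < 0 → take C=(4.4784,-6.0497) (cross=-61.167)
ex = (C−B)/|BC| = (0.7186,-0.6954); ey = (0.6954,0.7186)
P = B + -0.82·ex + -2.74·ey = (-4.4837,-1.1897)

-4.48 -1.19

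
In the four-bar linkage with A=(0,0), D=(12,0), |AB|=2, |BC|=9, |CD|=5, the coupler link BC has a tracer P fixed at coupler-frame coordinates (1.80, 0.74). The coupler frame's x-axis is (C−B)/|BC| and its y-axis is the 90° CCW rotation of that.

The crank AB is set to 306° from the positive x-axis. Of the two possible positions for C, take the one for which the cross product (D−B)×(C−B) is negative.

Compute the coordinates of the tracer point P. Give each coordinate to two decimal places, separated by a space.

3.12 -1.48

A=(0,0), D=(12.00,0)
B = A + 2.00·(cos306°, sin306°) = (1.1756, -1.6180)
|BD| = 10.9447
circle(B,9.00) ∩ circle(D,5.00): a=8.0307, h=4.0631
  candidates: C₊=(8.5173,3.5876) cross=44.469; C₋=(9.7187,-4.4492) cross=-44.469
  mode - wants cross < 0 → take C=(9.7187,-4.4492) (cross=-44.469)
ex = (C−B)/|BC| = (0.9492,-0.3146); ey = (0.3146,0.9492)
P = B + 1.80·ex + 0.74·ey = (3.1170,-1.4818)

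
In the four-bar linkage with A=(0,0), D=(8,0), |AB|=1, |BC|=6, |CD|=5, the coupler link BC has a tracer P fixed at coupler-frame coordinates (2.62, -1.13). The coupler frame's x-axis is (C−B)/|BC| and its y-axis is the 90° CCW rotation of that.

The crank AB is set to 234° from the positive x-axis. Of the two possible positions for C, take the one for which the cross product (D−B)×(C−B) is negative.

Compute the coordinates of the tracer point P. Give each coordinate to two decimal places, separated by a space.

A=(0,0), D=(8.00,0)
B = A + 1.00·(cos234°, sin234°) = (-0.5878, -0.8090)
|BD| = 8.6258
circle(B,6.00) ∩ circle(D,5.00): a=4.9505, h=3.3900
  candidates: C₊=(4.0230,3.0304) cross=29.242; C₋=(4.6589,-3.7198) cross=-29.242
  mode - wants cross < 0 → take C=(4.6589,-3.7198) (cross=-29.242)
ex = (C−B)/|BC| = (0.8744,-0.4851); ey = (0.4851,0.8744)
P = B + 2.62·ex + -1.13·ey = (1.1551,-3.0682)

1.16 -3.07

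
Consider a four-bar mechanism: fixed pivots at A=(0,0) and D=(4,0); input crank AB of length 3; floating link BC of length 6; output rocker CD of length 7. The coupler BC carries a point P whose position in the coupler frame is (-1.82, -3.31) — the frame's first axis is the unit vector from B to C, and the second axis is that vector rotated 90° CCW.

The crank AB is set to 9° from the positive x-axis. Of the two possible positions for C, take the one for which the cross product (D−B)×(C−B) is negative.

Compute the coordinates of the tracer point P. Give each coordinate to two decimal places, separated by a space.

4.39 3.97

A=(0,0), D=(4.00,0)
B = A + 3.00·(cos9°, sin9°) = (2.9631, 0.4693)
|BD| = 1.1382
circle(B,6.00) ∩ circle(D,7.00): a=-5.1417, h=3.0924
  candidates: C₊=(-0.4462,5.4066) cross=3.520; C₋=(-2.9963,-0.2279) cross=-3.520
  mode - wants cross < 0 → take C=(-2.9963,-0.2279) (cross=-3.520)
ex = (C−B)/|BC| = (-0.9932,-0.1162); ey = (0.1162,-0.9932)
P = B + -1.82·ex + -3.31·ey = (4.3861,3.9684)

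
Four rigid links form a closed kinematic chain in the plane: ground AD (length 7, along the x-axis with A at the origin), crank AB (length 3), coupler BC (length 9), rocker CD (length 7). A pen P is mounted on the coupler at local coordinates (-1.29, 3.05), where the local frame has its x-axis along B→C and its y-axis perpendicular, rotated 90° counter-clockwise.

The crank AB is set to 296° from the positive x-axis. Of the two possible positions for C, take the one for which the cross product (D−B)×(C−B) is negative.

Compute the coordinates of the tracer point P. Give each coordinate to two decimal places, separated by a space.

1.46 0.61

A=(0,0), D=(7.00,0)
B = A + 3.00·(cos296°, sin296°) = (1.3151, -2.6964)
|BD| = 6.2919
circle(B,9.00) ∩ circle(D,7.00): a=5.6889, h=6.9740
  candidates: C₊=(3.4665,6.0427) cross=43.880; C₋=(9.4438,-6.5596) cross=-43.880
  mode - wants cross < 0 → take C=(9.4438,-6.5596) (cross=-43.880)
ex = (C−B)/|BC| = (0.9032,-0.4292); ey = (0.4292,0.9032)
P = B + -1.29·ex + 3.05·ey = (1.4592,0.6121)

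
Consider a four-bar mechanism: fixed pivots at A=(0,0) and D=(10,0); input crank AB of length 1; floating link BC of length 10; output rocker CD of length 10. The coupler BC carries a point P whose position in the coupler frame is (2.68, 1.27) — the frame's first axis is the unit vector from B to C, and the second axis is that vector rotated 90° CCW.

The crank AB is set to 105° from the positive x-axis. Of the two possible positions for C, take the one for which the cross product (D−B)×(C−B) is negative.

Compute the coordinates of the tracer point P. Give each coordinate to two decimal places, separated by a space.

2.05 -0.90

A=(0,0), D=(10.00,0)
B = A + 1.00·(cos105°, sin105°) = (-0.2588, 0.9659)
|BD| = 10.3042
circle(B,10.00) ∩ circle(D,10.00): a=5.1521, h=8.5706
  candidates: C₊=(5.6740,9.0159) cross=88.314; C₋=(4.0672,-8.0499) cross=-88.314
  mode - wants cross < 0 → take C=(4.0672,-8.0499) (cross=-88.314)
ex = (C−B)/|BC| = (0.4326,-0.9016); ey = (0.9016,0.4326)
P = B + 2.68·ex + 1.27·ey = (2.0456,-0.9009)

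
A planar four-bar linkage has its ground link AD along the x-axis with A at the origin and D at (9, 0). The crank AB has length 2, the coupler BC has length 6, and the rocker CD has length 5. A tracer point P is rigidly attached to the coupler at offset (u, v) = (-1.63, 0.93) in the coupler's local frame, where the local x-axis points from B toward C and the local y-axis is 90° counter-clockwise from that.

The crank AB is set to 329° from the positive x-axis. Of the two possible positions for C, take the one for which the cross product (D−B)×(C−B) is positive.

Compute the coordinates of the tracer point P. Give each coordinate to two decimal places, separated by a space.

A=(0,0), D=(9.00,0)
B = A + 2.00·(cos329°, sin329°) = (1.7143, -1.0301)
|BD| = 7.3581
circle(B,6.00) ∩ circle(D,5.00): a=4.4265, h=4.0504
  candidates: C₊=(5.5303,3.6001) cross=29.803; C₋=(6.6643,-4.4209) cross=-29.803
  mode + wants cross > 0 → take C=(5.5303,3.6001) (cross=29.803)
ex = (C−B)/|BC| = (0.6360,0.7717); ey = (-0.7717,0.6360)
P = B + -1.63·ex + 0.93·ey = (-0.0400,-1.6965)

-0.04 -1.70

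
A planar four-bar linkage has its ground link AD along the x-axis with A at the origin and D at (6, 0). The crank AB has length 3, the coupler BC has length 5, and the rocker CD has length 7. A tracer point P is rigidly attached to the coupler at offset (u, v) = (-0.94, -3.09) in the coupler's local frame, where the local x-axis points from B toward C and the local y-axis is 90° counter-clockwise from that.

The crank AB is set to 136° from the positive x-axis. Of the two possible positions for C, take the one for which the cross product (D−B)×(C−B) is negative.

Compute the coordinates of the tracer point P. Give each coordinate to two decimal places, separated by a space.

-5.38 1.94

A=(0,0), D=(6.00,0)
B = A + 3.00·(cos136°, sin136°) = (-2.1580, 2.0840)
|BD| = 8.4200
circle(B,5.00) ∩ circle(D,7.00): a=2.7848, h=4.1527
  candidates: C₊=(1.5680,5.4182) cross=34.966; C₋=(-0.4877,-2.6288) cross=-34.966
  mode - wants cross < 0 → take C=(-0.4877,-2.6288) (cross=-34.966)
ex = (C−B)/|BC| = (0.3341,-0.9425); ey = (0.9425,0.3341)
P = B + -0.94·ex + -3.09·ey = (-5.3845,1.9377)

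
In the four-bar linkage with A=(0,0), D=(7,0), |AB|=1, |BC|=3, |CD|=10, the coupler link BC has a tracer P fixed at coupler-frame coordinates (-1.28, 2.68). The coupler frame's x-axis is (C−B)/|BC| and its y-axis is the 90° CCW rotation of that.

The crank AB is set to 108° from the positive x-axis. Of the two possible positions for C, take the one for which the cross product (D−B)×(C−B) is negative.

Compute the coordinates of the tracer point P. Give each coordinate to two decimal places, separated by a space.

A=(0,0), D=(7.00,0)
B = A + 1.00·(cos108°, sin108°) = (-0.3090, 0.9511)
|BD| = 7.3706
circle(B,3.00) ∩ circle(D,10.00): a=-2.4878, h=1.6765
  candidates: C₊=(-2.5597,2.9346) cross=12.357; C₋=(-2.9924,-0.3904) cross=-12.357
  mode - wants cross < 0 → take C=(-2.9924,-0.3904) (cross=-12.357)
ex = (C−B)/|BC| = (-0.8945,-0.4472); ey = (0.4472,-0.8945)
P = B + -1.28·ex + 2.68·ey = (2.0343,-0.8737)

2.03 -0.87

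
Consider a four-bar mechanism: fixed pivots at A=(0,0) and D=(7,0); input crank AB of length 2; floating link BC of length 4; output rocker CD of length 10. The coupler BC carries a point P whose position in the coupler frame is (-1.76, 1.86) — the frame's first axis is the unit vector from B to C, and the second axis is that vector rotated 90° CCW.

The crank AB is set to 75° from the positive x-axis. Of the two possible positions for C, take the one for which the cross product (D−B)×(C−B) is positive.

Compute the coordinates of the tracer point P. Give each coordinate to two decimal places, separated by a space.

-0.28 -0.50

A=(0,0), D=(7.00,0)
B = A + 2.00·(cos75°, sin75°) = (0.5176, 1.9319)
|BD| = 6.7641
circle(B,4.00) ∩ circle(D,10.00): a=-2.8272, h=2.8297
  candidates: C₊=(-1.3836,5.4511) cross=19.140; C₋=(-3.0000,0.0275) cross=-19.140
  mode + wants cross > 0 → take C=(-1.3836,5.4511) (cross=19.140)
ex = (C−B)/|BC| = (-0.4753,0.8798); ey = (-0.8798,-0.4753)
P = B + -1.76·ex + 1.86·ey = (-0.2822,-0.5007)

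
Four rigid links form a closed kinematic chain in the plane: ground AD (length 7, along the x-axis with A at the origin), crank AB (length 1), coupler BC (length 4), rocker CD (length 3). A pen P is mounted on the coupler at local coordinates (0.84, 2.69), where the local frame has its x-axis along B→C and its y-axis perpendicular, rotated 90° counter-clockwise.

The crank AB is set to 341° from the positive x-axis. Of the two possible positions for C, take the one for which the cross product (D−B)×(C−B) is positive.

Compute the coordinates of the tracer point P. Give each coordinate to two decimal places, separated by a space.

A=(0,0), D=(7.00,0)
B = A + 1.00·(cos341°, sin341°) = (0.9455, -0.3256)
|BD| = 6.0632
circle(B,4.00) ∩ circle(D,3.00): a=3.6089, h=1.7251
  candidates: C₊=(4.4565,1.5909) cross=10.460; C₋=(4.6418,-1.8544) cross=-10.460
  mode + wants cross > 0 → take C=(4.4565,1.5909) (cross=10.460)
ex = (C−B)/|BC| = (0.8778,0.4791); ey = (-0.4791,0.8778)
P = B + 0.84·ex + 2.69·ey = (0.3940,2.4380)

0.39 2.44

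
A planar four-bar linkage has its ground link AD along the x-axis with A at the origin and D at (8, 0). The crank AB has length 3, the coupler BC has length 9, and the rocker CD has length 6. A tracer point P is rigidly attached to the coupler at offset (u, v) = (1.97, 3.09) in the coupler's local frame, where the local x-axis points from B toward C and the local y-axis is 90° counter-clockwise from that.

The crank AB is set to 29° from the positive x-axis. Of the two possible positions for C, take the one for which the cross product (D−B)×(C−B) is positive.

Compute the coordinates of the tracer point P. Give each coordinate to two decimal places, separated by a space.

3.07 5.09

A=(0,0), D=(8.00,0)
B = A + 3.00·(cos29°, sin29°) = (2.6239, 1.4544)
|BD| = 5.5694
circle(B,9.00) ∩ circle(D,6.00): a=6.8246, h=5.8672
  candidates: C₊=(10.7439,5.3358) cross=32.677; C₋=(7.6795,-5.9914) cross=-32.677
  mode + wants cross > 0 → take C=(10.7439,5.3358) (cross=32.677)
ex = (C−B)/|BC| = (0.9022,0.4313); ey = (-0.4313,0.9022)
P = B + 1.97·ex + 3.09·ey = (3.0686,5.0919)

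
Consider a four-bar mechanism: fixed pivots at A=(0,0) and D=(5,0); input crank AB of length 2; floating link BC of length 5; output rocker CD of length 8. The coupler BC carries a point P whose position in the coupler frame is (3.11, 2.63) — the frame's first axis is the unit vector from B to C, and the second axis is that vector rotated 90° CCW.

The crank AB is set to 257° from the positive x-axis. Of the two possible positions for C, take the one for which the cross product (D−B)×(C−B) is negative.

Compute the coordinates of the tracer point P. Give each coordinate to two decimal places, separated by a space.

2.86 -4.32

A=(0,0), D=(5.00,0)
B = A + 2.00·(cos257°, sin257°) = (-0.4499, -1.9487)
|BD| = 5.7878
circle(B,5.00) ∩ circle(D,8.00): a=-0.4752, h=4.9774
  candidates: C₊=(-2.5732,2.5780) cross=28.808; C₋=(0.7785,-6.7955) cross=-28.808
  mode - wants cross < 0 → take C=(0.7785,-6.7955) (cross=-28.808)
ex = (C−B)/|BC| = (0.2457,-0.9694); ey = (0.9694,0.2457)
P = B + 3.11·ex + 2.63·ey = (2.8635,-4.3173)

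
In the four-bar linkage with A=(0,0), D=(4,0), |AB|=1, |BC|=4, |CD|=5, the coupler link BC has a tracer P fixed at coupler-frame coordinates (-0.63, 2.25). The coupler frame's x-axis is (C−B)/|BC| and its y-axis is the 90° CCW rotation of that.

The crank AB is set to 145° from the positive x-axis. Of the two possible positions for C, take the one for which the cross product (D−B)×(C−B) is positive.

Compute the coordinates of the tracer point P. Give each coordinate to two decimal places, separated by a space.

-3.09 1.11

A=(0,0), D=(4.00,0)
B = A + 1.00·(cos145°, sin145°) = (-0.8192, 0.5736)
|BD| = 4.8532
circle(B,4.00) ∩ circle(D,5.00): a=1.4994, h=3.7084
  candidates: C₊=(1.1080,4.0787) cross=17.997; C₋=(0.2314,-3.2860) cross=-17.997
  mode + wants cross > 0 → take C=(1.1080,4.0787) (cross=17.997)
ex = (C−B)/|BC| = (0.4818,0.8763); ey = (-0.8763,0.4818)
P = B + -0.63·ex + 2.25·ey = (-3.0943,1.1055)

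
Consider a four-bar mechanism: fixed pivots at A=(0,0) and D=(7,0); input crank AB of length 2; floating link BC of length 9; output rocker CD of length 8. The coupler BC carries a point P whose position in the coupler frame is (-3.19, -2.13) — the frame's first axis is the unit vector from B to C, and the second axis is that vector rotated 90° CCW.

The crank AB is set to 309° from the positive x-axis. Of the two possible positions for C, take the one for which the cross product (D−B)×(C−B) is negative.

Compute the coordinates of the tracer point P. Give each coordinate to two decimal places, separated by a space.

A=(0,0), D=(7.00,0)
B = A + 2.00·(cos309°, sin309°) = (1.2586, -1.5543)
|BD| = 5.9480
circle(B,9.00) ∩ circle(D,8.00): a=4.4031, h=7.8494
  candidates: C₊=(3.4576,7.1729) cross=46.688; C₋=(7.5599,-7.9804) cross=-46.688
  mode - wants cross < 0 → take C=(7.5599,-7.9804) (cross=-46.688)
ex = (C−B)/|BC| = (0.7001,-0.7140); ey = (0.7140,0.7001)
P = B + -3.19·ex + -2.13·ey = (-2.4956,-0.7679)

-2.50 -0.77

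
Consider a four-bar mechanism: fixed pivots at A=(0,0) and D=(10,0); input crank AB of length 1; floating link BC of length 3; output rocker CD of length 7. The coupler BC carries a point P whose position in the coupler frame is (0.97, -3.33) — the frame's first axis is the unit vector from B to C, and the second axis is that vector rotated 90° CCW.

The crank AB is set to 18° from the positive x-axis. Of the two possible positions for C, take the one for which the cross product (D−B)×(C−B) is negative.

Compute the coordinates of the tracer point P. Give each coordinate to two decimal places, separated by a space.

A=(0,0), D=(10.00,0)
B = A + 1.00·(cos18°, sin18°) = (0.9511, 0.3090)
|BD| = 9.0542
circle(B,3.00) ∩ circle(D,7.00): a=2.3182, h=1.9042
  candidates: C₊=(3.3329,2.1330) cross=17.241; C₋=(3.2029,-1.6732) cross=-17.241
  mode - wants cross < 0 → take C=(3.2029,-1.6732) (cross=-17.241)
ex = (C−B)/|BC| = (0.7506,-0.6607); ey = (0.6607,0.7506)
P = B + 0.97·ex + -3.33·ey = (-0.5211,-2.8315)

-0.52 -2.83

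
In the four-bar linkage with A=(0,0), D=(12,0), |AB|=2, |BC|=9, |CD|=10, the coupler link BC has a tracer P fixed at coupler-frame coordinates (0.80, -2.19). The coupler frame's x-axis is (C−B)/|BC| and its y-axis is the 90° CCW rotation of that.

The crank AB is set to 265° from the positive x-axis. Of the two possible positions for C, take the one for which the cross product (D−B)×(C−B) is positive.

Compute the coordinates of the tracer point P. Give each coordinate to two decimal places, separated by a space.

2.14 -2.30

A=(0,0), D=(12.00,0)
B = A + 2.00·(cos265°, sin265°) = (-0.1743, -1.9924)
|BD| = 12.3363
circle(B,9.00) ∩ circle(D,10.00): a=5.3980, h=7.2015
  candidates: C₊=(3.9898,5.9864) cross=88.839; C₋=(6.3160,-8.2275) cross=-88.839
  mode + wants cross > 0 → take C=(3.9898,5.9864) (cross=88.839)
ex = (C−B)/|BC| = (0.4627,0.8865); ey = (-0.8865,0.4627)
P = B + 0.80·ex + -2.19·ey = (2.1373,-2.2964)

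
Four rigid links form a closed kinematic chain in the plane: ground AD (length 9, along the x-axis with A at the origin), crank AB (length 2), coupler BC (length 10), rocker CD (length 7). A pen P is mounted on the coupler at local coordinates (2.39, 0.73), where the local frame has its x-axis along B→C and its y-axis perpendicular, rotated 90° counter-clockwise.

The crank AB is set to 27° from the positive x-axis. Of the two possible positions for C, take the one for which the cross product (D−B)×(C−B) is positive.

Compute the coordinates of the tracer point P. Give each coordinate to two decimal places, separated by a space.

A=(0,0), D=(9.00,0)
B = A + 2.00·(cos27°, sin27°) = (1.7820, 0.9080)
|BD| = 7.2749
circle(B,10.00) ∩ circle(D,7.00): a=7.1427, h=6.9988
  candidates: C₊=(9.7423,6.9605) cross=50.915; C₋=(7.9953,-6.9275) cross=-50.915
  mode + wants cross > 0 → take C=(9.7423,6.9605) (cross=50.915)
ex = (C−B)/|BC| = (0.7960,0.6053); ey = (-0.6053,0.7960)
P = B + 2.39·ex + 0.73·ey = (3.2427,2.9356)

3.24 2.94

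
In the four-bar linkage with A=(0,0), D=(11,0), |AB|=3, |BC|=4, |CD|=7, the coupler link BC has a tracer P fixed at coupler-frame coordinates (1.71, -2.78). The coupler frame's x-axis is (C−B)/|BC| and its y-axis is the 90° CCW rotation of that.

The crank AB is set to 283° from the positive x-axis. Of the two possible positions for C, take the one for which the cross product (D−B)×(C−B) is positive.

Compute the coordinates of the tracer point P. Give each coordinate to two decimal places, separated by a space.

3.62 -4.34

A=(0,0), D=(11.00,0)
B = A + 3.00·(cos283°, sin283°) = (0.6749, -2.9231)
|BD| = 10.7309
circle(B,4.00) ∩ circle(D,7.00): a=3.8279, h=1.1608
  candidates: C₊=(4.0418,-0.7635) cross=12.456; C₋=(4.6742,-2.9973) cross=-12.456
  mode + wants cross > 0 → take C=(4.0418,-0.7635) (cross=12.456)
ex = (C−B)/|BC| = (0.8417,0.5399); ey = (-0.5399,0.8417)
P = B + 1.71·ex + -2.78·ey = (3.6151,-4.3399)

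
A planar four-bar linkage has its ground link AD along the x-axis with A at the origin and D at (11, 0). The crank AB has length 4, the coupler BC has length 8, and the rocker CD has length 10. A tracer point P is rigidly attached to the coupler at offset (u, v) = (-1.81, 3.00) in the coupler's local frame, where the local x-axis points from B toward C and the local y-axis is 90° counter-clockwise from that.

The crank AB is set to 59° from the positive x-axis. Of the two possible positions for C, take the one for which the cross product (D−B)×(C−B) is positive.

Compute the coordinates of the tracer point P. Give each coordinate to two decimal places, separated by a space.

-1.38 4.11

A=(0,0), D=(11.00,0)
B = A + 4.00·(cos59°, sin59°) = (2.0602, 3.4287)
|BD| = 9.5748
circle(B,8.00) ∩ circle(D,10.00): a=2.9075, h=7.4530
  candidates: C₊=(7.4437,9.3463) cross=71.361; C₋=(2.1059,-4.5712) cross=-71.361
  mode + wants cross > 0 → take C=(7.4437,9.3463) (cross=71.361)
ex = (C−B)/|BC| = (0.6729,0.7397); ey = (-0.7397,0.6729)
P = B + -1.81·ex + 3.00·ey = (-1.3770,4.1086)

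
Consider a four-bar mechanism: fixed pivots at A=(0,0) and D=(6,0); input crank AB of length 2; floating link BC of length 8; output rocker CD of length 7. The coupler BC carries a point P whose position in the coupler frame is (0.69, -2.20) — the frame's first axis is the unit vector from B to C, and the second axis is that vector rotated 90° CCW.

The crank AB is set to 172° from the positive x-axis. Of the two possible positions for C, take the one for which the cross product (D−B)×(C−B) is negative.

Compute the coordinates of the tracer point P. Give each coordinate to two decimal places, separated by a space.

A=(0,0), D=(6.00,0)
B = A + 2.00·(cos172°, sin172°) = (-1.9805, 0.2783)
|BD| = 7.9854
circle(B,8.00) ∩ circle(D,7.00): a=4.9319, h=6.2989
  candidates: C₊=(3.1679,6.4015) cross=50.299; C₋=(2.7288,-6.1886) cross=-50.299
  mode - wants cross < 0 → take C=(2.7288,-6.1886) (cross=-50.299)
ex = (C−B)/|BC| = (0.5887,-0.8084); ey = (0.8084,0.5887)
P = B + 0.69·ex + -2.20·ey = (-3.3528,-1.5745)

-3.35 -1.57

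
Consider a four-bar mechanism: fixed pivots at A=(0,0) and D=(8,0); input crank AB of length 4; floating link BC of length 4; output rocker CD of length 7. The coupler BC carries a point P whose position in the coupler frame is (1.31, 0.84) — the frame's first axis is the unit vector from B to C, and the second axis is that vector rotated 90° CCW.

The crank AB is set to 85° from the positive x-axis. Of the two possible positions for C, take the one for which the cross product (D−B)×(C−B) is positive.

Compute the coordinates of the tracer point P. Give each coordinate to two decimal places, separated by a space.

A=(0,0), D=(8.00,0)
B = A + 4.00·(cos85°, sin85°) = (0.3486, 3.9848)
|BD| = 8.6268
circle(B,4.00) ∩ circle(D,7.00): a=2.4008, h=3.1994
  candidates: C₊=(3.9558,5.7135) cross=27.601; C₋=(1.0001,0.0382) cross=-27.601
  mode + wants cross > 0 → take C=(3.9558,5.7135) (cross=27.601)
ex = (C−B)/|BC| = (0.9018,0.4322); ey = (-0.4322,0.9018)
P = B + 1.31·ex + 0.84·ey = (1.1669,5.3084)

1.17 5.31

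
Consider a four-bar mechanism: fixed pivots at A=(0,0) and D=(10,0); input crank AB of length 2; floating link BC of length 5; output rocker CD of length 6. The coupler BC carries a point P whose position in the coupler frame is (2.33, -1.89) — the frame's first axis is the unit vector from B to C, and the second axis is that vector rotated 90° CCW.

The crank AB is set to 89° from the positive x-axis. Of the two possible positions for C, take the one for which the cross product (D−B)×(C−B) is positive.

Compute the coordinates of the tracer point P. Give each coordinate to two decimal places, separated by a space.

A=(0,0), D=(10.00,0)
B = A + 2.00·(cos89°, sin89°) = (0.0349, 1.9997)
|BD| = 10.1638
circle(B,5.00) ∩ circle(D,6.00): a=4.5407, h=2.0932
  candidates: C₊=(4.8987,3.1587) cross=21.275; C₋=(4.0750,-0.9460) cross=-21.275
  mode + wants cross > 0 → take C=(4.8987,3.1587) (cross=21.275)
ex = (C−B)/|BC| = (0.9728,0.2318); ey = (-0.2318,0.9728)
P = B + 2.33·ex + -1.89·ey = (2.7395,0.7012)

2.74 0.70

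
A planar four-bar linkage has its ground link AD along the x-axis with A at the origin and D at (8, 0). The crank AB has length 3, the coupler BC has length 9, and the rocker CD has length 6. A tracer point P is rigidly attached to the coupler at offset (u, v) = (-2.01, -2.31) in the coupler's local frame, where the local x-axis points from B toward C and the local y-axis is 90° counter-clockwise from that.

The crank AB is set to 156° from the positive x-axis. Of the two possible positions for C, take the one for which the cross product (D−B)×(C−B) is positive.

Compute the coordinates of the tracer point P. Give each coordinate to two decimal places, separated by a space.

-3.47 -1.75

A=(0,0), D=(8.00,0)
B = A + 3.00·(cos156°, sin156°) = (-2.7406, 1.2202)
|BD| = 10.8097
circle(B,9.00) ∩ circle(D,6.00): a=7.4863, h=4.9955
  candidates: C₊=(5.2617,5.3387) cross=54.000; C₋=(4.1339,-4.5884) cross=-54.000
  mode + wants cross > 0 → take C=(5.2617,5.3387) (cross=54.000)
ex = (C−B)/|BC| = (0.8892,0.4576); ey = (-0.4576,0.8892)
P = B + -2.01·ex + -2.31·ey = (-3.4707,-1.7535)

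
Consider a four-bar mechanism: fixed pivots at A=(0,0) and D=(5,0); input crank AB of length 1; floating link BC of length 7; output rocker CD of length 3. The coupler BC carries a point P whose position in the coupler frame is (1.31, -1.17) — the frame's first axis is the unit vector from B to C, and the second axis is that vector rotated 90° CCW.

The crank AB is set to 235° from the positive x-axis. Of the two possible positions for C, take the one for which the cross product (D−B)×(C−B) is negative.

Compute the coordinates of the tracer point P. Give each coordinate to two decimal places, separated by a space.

0.36 -2.31

A=(0,0), D=(5.00,0)
B = A + 1.00·(cos235°, sin235°) = (-0.5736, -0.8192)
|BD| = 5.6335
circle(B,7.00) ∩ circle(D,3.00): a=6.3669, h=2.9089
  candidates: C₊=(5.3027,2.9847) cross=16.387; C₋=(6.1487,-2.7714) cross=-16.387
  mode - wants cross < 0 → take C=(6.1487,-2.7714) (cross=-16.387)
ex = (C−B)/|BC| = (0.9603,-0.2789); ey = (0.2789,0.9603)
P = B + 1.31·ex + -1.17·ey = (0.3581,-2.3081)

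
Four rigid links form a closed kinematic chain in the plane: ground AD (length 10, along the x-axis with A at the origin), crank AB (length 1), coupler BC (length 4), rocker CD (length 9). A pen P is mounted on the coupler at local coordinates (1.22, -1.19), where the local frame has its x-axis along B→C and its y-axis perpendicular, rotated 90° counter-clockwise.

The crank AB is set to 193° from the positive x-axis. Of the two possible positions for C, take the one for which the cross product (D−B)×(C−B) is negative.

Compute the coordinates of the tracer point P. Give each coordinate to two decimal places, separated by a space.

-1.09 -1.93

A=(0,0), D=(10.00,0)
B = A + 1.00·(cos193°, sin193°) = (-0.9744, -0.2250)
|BD| = 10.9767
circle(B,4.00) ∩ circle(D,9.00): a=2.5275, h=3.1003
  candidates: C₊=(1.4891,2.9265) cross=34.031; C₋=(1.6161,-3.2728) cross=-34.031
  mode - wants cross < 0 → take C=(1.6161,-3.2728) (cross=-34.031)
ex = (C−B)/|BC| = (0.6476,-0.7620); ey = (0.7620,0.6476)
P = B + 1.22·ex + -1.19·ey = (-1.0910,-1.9252)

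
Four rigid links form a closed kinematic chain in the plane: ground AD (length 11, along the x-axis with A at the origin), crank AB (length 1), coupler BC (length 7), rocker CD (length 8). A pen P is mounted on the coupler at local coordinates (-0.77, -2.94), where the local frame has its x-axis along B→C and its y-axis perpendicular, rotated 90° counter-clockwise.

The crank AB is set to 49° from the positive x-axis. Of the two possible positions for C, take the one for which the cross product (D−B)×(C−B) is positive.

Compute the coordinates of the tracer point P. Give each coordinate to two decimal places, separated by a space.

2.25 -1.84

A=(0,0), D=(11.00,0)
B = A + 1.00·(cos49°, sin49°) = (0.6561, 0.7547)
|BD| = 10.3714
circle(B,7.00) ∩ circle(D,8.00): a=4.4626, h=5.3931
  candidates: C₊=(5.4993,5.8088) cross=55.934; C₋=(4.7144,-4.9488) cross=-55.934
  mode + wants cross > 0 → take C=(5.4993,5.8088) (cross=55.934)
ex = (C−B)/|BC| = (0.6919,0.7220); ey = (-0.7220,0.6919)
P = B + -0.77·ex + -2.94·ey = (2.2460,-1.8354)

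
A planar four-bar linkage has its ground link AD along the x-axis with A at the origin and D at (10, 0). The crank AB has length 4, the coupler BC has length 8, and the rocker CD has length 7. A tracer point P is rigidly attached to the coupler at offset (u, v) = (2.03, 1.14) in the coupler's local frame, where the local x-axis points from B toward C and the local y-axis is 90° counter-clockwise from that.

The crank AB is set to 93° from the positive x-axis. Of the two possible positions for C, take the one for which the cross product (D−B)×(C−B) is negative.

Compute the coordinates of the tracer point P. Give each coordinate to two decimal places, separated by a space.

A=(0,0), D=(10.00,0)
B = A + 4.00·(cos93°, sin93°) = (-0.2093, 3.9945)
|BD| = 10.9630
circle(B,8.00) ∩ circle(D,7.00): a=6.1656, h=5.0976
  candidates: C₊=(7.3898,6.4951) cross=55.885; C₋=(3.6750,-2.9992) cross=-55.885
  mode - wants cross < 0 → take C=(3.6750,-2.9992) (cross=-55.885)
ex = (C−B)/|BC| = (0.4855,-0.8742); ey = (0.8742,0.4855)
P = B + 2.03·ex + 1.14·ey = (1.7729,2.7734)

1.77 2.77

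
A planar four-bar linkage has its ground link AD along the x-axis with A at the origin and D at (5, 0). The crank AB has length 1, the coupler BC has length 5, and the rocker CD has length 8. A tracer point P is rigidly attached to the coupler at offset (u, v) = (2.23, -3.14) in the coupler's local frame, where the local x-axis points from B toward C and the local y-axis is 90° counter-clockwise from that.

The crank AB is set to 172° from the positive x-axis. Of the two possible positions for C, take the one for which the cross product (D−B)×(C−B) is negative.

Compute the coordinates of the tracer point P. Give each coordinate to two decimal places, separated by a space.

A=(0,0), D=(5.00,0)
B = A + 1.00·(cos172°, sin172°) = (-0.9903, 0.1392)
|BD| = 5.9919
circle(B,5.00) ∩ circle(D,8.00): a=-0.2585, h=4.9933
  candidates: C₊=(-1.1327,5.1371) cross=29.919; C₋=(-1.3646,-4.8468) cross=-29.919
  mode - wants cross < 0 → take C=(-1.3646,-4.8468) (cross=-29.919)
ex = (C−B)/|BC| = (-0.0749,-0.9972); ey = (0.9972,-0.0749)
P = B + 2.23·ex + -3.14·ey = (-4.2884,-1.8495)

-4.29 -1.85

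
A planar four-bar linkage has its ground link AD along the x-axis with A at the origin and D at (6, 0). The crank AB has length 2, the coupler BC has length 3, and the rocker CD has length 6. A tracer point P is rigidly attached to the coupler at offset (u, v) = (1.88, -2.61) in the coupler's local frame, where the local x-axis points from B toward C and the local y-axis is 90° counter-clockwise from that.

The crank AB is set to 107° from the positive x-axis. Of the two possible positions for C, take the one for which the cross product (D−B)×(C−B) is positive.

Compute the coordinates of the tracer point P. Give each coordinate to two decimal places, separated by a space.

A=(0,0), D=(6.00,0)
B = A + 2.00·(cos107°, sin107°) = (-0.5847, 1.9126)
|BD| = 6.8569
circle(B,3.00) ∩ circle(D,6.00): a=1.4596, h=2.6210
  candidates: C₊=(1.5480,4.0224) cross=17.972; C₋=(0.0859,-1.0115) cross=-17.972
  mode + wants cross > 0 → take C=(1.5480,4.0224) (cross=17.972)
ex = (C−B)/|BC| = (0.7109,0.7033); ey = (-0.7033,0.7109)
P = B + 1.88·ex + -2.61·ey = (2.5873,1.3793)

2.59 1.38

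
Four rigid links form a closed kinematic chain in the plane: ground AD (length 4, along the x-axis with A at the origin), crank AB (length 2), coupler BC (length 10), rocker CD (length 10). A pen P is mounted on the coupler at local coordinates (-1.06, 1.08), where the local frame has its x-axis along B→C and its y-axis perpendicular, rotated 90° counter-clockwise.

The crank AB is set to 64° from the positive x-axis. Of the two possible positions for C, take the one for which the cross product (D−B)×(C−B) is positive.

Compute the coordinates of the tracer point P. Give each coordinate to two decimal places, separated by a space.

-0.63 1.69

A=(0,0), D=(4.00,0)
B = A + 2.00·(cos64°, sin64°) = (0.8767, 1.7976)
|BD| = 3.6036
circle(B,10.00) ∩ circle(D,10.00): a=1.8018, h=9.8363
  candidates: C₊=(7.3450,9.4240) cross=35.446; C₋=(-2.4683,-7.6264) cross=-35.446
  mode + wants cross > 0 → take C=(7.3450,9.4240) (cross=35.446)
ex = (C−B)/|BC| = (0.6468,0.7626); ey = (-0.7626,0.6468)
P = B + -1.06·ex + 1.08·ey = (-0.6325,1.6878)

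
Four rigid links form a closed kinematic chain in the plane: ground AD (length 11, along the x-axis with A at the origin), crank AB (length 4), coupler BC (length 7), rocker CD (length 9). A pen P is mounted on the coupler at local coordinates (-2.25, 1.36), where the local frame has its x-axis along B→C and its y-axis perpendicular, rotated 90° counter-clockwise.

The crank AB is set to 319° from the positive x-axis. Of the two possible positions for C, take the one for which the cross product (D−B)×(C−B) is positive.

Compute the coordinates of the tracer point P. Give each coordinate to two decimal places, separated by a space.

1.62 -4.85

A=(0,0), D=(11.00,0)
B = A + 4.00·(cos319°, sin319°) = (3.0188, -2.6242)
|BD| = 8.4015
circle(B,7.00) ∩ circle(D,9.00): a=2.2963, h=6.6126
  candidates: C₊=(3.1348,4.3748) cross=55.556; C₋=(7.2658,-8.1887) cross=-55.556
  mode + wants cross > 0 → take C=(3.1348,4.3748) (cross=55.556)
ex = (C−B)/|BC| = (0.0166,0.9999); ey = (-0.9999,0.0166)
P = B + -2.25·ex + 1.36·ey = (1.6217,-4.8514)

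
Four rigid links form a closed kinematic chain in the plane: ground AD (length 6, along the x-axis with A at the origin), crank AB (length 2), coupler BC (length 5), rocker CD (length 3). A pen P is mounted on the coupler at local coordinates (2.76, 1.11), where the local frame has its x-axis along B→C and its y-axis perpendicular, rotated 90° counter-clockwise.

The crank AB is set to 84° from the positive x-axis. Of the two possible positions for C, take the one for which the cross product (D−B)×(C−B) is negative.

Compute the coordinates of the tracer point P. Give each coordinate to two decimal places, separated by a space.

2.88 0.68

A=(0,0), D=(6.00,0)
B = A + 2.00·(cos84°, sin84°) = (0.2091, 1.9890)
|BD| = 6.1230
circle(B,5.00) ∩ circle(D,3.00): a=4.3681, h=2.4331
  candidates: C₊=(5.1306,2.8713) cross=14.898; C₋=(3.5498,-1.7311) cross=-14.898
  mode - wants cross < 0 → take C=(3.5498,-1.7311) (cross=-14.898)
ex = (C−B)/|BC| = (0.6682,-0.7440); ey = (0.7440,0.6682)
P = B + 2.76·ex + 1.11·ey = (2.8790,0.6772)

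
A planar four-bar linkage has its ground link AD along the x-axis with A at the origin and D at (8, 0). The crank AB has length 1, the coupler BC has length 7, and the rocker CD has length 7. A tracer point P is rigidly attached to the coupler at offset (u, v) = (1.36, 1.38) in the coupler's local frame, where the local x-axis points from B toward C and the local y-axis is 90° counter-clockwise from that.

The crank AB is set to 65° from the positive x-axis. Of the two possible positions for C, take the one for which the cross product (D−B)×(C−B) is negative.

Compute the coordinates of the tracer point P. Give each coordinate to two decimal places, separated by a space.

A=(0,0), D=(8.00,0)
B = A + 1.00·(cos65°, sin65°) = (0.4226, 0.9063)
|BD| = 7.6314
circle(B,7.00) ∩ circle(D,7.00): a=3.8157, h=5.8686
  candidates: C₊=(4.9083,6.2802) cross=44.786; C₋=(3.5144,-5.3739) cross=-44.786
  mode - wants cross < 0 → take C=(3.5144,-5.3739) (cross=-44.786)
ex = (C−B)/|BC| = (0.4417,-0.8972); ey = (0.8972,0.4417)
P = B + 1.36·ex + 1.38·ey = (2.2614,0.2957)

2.26 0.30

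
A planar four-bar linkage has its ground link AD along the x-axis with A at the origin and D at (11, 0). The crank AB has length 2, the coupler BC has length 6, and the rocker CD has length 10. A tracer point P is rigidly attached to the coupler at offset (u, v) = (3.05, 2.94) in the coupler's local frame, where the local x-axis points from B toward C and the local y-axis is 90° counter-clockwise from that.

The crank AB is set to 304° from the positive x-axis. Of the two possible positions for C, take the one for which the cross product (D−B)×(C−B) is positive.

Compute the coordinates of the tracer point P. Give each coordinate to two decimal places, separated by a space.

A=(0,0), D=(11.00,0)
B = A + 2.00·(cos304°, sin304°) = (1.1184, -1.6581)
|BD| = 10.0198
circle(B,6.00) ∩ circle(D,10.00): a=1.8162, h=5.7185
  candidates: C₊=(1.9632,4.2821) cross=57.298; C₋=(3.8558,-6.9972) cross=-57.298
  mode + wants cross > 0 → take C=(1.9632,4.2821) (cross=57.298)
ex = (C−B)/|BC| = (0.1408,0.9900); ey = (-0.9900,0.1408)
P = B + 3.05·ex + 2.94·ey = (-1.3629,1.7755)

-1.36 1.78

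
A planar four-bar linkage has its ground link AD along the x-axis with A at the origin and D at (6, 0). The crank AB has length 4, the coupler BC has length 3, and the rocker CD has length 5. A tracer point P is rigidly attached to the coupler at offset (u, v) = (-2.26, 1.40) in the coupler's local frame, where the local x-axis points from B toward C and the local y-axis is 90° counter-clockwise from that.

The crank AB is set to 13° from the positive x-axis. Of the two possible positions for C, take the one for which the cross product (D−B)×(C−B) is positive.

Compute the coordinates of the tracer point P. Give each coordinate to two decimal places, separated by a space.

3.75 -1.75

A=(0,0), D=(6.00,0)
B = A + 4.00·(cos13°, sin13°) = (3.8975, 0.8998)
|BD| = 2.2870
circle(B,3.00) ∩ circle(D,5.00): a=-2.3546, h=1.8590
  candidates: C₊=(2.4642,3.5353) cross=4.251; C₋=(1.0014,0.1171) cross=-4.251
  mode + wants cross > 0 → take C=(2.4642,3.5353) (cross=4.251)
ex = (C−B)/|BC| = (-0.4778,0.8785); ey = (-0.8785,-0.4778)
P = B + -2.26·ex + 1.40·ey = (3.7473,-1.7544)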